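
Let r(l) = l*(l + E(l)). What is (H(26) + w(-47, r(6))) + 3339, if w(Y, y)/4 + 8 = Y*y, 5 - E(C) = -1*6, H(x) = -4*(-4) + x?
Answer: -15827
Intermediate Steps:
H(x) = 16 + x
E(C) = 11 (E(C) = 5 - (-1)*6 = 5 - 1*(-6) = 5 + 6 = 11)
r(l) = l*(11 + l) (r(l) = l*(l + 11) = l*(11 + l))
w(Y, y) = -32 + 4*Y*y (w(Y, y) = -32 + 4*(Y*y) = -32 + 4*Y*y)
(H(26) + w(-47, r(6))) + 3339 = ((16 + 26) + (-32 + 4*(-47)*(6*(11 + 6)))) + 3339 = (42 + (-32 + 4*(-47)*(6*17))) + 3339 = (42 + (-32 + 4*(-47)*102)) + 3339 = (42 + (-32 - 19176)) + 3339 = (42 - 19208) + 3339 = -19166 + 3339 = -15827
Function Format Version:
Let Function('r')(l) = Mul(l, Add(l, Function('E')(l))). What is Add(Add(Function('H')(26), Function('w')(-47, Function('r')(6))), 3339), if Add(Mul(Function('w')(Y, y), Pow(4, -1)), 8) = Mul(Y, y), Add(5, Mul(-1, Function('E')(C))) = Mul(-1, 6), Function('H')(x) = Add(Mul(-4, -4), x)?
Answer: -15827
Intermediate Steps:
Function('H')(x) = Add(16, x)
Function('E')(C) = 11 (Function('E')(C) = Add(5, Mul(-1, Mul(-1, 6))) = Add(5, Mul(-1, -6)) = Add(5, 6) = 11)
Function('r')(l) = Mul(l, Add(11, l)) (Function('r')(l) = Mul(l, Add(l, 11)) = Mul(l, Add(11, l)))
Function('w')(Y, y) = Add(-32, Mul(4, Y, y)) (Function('w')(Y, y) = Add(-32, Mul(4, Mul(Y, y))) = Add(-32, Mul(4, Y, y)))
Add(Add(Function('H')(26), Function('w')(-47, Function('r')(6))), 3339) = Add(Add(Add(16, 26), Add(-32, Mul(4, -47, Mul(6, Add(11, 6))))), 3339) = Add(Add(42, Add(-32, Mul(4, -47, Mul(6, 17)))), 3339) = Add(Add(42, Add(-32, Mul(4, -47, 102))), 3339) = Add(Add(42, Add(-32, -19176)), 3339) = Add(Add(42, -19208), 3339) = Add(-19166, 3339) = -15827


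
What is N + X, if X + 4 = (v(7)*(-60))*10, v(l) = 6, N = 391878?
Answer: 388274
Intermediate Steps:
X = -3604 (X = -4 + (6*(-60))*10 = -4 - 360*10 = -4 - 3600 = -3604)
N + X = 391878 - 3604 = 388274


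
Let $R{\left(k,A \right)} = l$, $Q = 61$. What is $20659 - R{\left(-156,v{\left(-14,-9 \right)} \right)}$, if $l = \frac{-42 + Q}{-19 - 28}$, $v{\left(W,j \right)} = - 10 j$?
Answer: $\frac{970992}{47} \approx 20659.0$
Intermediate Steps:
$l = - \frac{19}{47}$ ($l = \frac{-42 + 61}{-19 - 28} = \frac{19}{-47} = 19 \left(- \frac{1}{47}\right) = - \frac{19}{47} \approx -0.40426$)
$R{\left(k,A \right)} = - \frac{19}{47}$
$20659 - R{\left(-156,v{\left(-14,-9 \right)} \right)} = 20659 - - \frac{19}{47} = 20659 + \frac{19}{47} = \frac{970992}{47}$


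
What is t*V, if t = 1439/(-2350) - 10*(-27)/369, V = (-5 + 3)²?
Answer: 23002/48175 ≈ 0.47747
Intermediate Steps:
V = 4 (V = (-2)² = 4)
t = 11501/96350 (t = 1439*(-1/2350) + 270*(1/369) = -1439/2350 + 30/41 = 11501/96350 ≈ 0.11937)
t*V = (11501/96350)*4 = 23002/48175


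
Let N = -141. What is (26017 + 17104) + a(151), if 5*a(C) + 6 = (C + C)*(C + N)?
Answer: 218619/5 ≈ 43724.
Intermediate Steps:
a(C) = -6/5 + 2*C*(-141 + C)/5 (a(C) = -6/5 + ((C + C)*(C - 141))/5 = -6/5 + ((2*C)*(-141 + C))/5 = -6/5 + (2*C*(-141 + C))/5 = -6/5 + 2*C*(-141 + C)/5)
(26017 + 17104) + a(151) = (26017 + 17104) + (-6/5 - 282/5*151 + (⅖)*151²) = 43121 + (-6/5 - 42582/5 + (⅖)*22801) = 43121 + (-6/5 - 42582/5 + 45602/5) = 43121 + 3014/5 = 218619/5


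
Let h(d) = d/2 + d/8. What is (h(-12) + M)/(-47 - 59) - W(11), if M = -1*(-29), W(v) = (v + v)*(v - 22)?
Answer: 51261/212 ≈ 241.80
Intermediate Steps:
W(v) = 2*v*(-22 + v) (W(v) = (2*v)*(-22 + v) = 2*v*(-22 + v))
M = 29
h(d) = 5*d/8 (h(d) = d*(1/2) + d*(1/8) = d/2 + d/8 = 5*d/8)
(h(-12) + M)/(-47 - 59) - W(11) = ((5/8)*(-12) + 29)/(-47 - 59) - 2*11*(-22 + 11) = (-15/2 + 29)/(-106) - 2*11*(-11) = (43/2)*(-1/106) - 1*(-242) = -43/212 + 242 = 51261/212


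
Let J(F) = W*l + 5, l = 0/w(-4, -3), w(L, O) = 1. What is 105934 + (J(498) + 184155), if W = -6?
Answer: 290094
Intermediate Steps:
l = 0 (l = 0/1 = 0*1 = 0)
J(F) = 5 (J(F) = -6*0 + 5 = 0 + 5 = 5)
105934 + (J(498) + 184155) = 105934 + (5 + 184155) = 105934 + 184160 = 290094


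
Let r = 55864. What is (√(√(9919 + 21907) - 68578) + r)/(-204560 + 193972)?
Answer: -13966/2647 - I*√(68578 - √31826)/10588 ≈ -5.2762 - 0.024701*I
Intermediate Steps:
(√(√(9919 + 21907) - 68578) + r)/(-204560 + 193972) = (√(√(9919 + 21907) - 68578) + 55864)/(-204560 + 193972) = (√(√31826 - 68578) + 55864)/(-10588) = (√(-68578 + √31826) + 55864)*(-1/10588) = (55864 + √(-68578 + √31826))*(-1/10588) = -13966/2647 - √(-68578 + √31826)/10588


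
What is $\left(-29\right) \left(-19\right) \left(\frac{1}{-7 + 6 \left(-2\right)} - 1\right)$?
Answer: $-580$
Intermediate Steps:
$\left(-29\right) \left(-19\right) \left(\frac{1}{-7 + 6 \left(-2\right)} - 1\right) = 551 \left(\frac{1}{-7 - 12} - 1\right) = 551 \left(\frac{1}{-19} - 1\right) = 551 \left(- \frac{1}{19} - 1\right) = 551 \left(- \frac{20}{19}\right) = -580$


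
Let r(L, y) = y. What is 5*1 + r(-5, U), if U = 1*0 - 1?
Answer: 4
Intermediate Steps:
U = -1 (U = 0 - 1 = -1)
5*1 + r(-5, U) = 5*1 - 1 = 5 - 1 = 4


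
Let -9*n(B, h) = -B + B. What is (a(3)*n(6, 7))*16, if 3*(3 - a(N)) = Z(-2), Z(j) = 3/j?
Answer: 0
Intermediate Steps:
a(N) = 7/2 (a(N) = 3 - 1/(-2) = 3 - (-1)/2 = 3 - ⅓*(-3/2) = 3 + ½ = 7/2)
n(B, h) = 0 (n(B, h) = -(-B + B)/9 = -⅑*0 = 0)
(a(3)*n(6, 7))*16 = ((7/2)*0)*16 = 0*16 = 0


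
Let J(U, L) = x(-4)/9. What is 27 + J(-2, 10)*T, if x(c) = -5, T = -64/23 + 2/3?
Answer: 17497/621 ≈ 28.176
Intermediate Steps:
T = -146/69 (T = -64*1/23 + 2*(1/3) = -64/23 + 2/3 = -146/69 ≈ -2.1159)
J(U, L) = -5/9
27 + J(-2, 10)*T = 27 - 5/9*(-146/69) = 27 + 730/621 = 17497/621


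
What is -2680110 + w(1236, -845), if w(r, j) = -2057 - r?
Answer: -2683403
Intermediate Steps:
-2680110 + w(1236, -845) = -2680110 + (-2057 - 1*1236) = -2680110 + (-2057 - 1236) = -2680110 - 3293 = -2683403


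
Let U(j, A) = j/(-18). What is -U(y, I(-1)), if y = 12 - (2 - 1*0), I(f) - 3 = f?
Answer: 5/9 ≈ 0.55556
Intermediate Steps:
I(f) = 3 + f
y = 10 (y = 12 - (2 + 0) = 12 - 1*2 = 12 - 2 = 10)
U(j, A) = -j/18 (U(j, A) = j*(-1/18) = -j/18)
-U(y, I(-1)) = -(-1)*10/18 = -1*(-5/9) = 5/9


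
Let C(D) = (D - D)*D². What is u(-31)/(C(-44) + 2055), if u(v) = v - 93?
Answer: -124/2055 ≈ -0.060341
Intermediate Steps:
C(D) = 0 (C(D) = 0*D² = 0)
u(v) = -93 + v
u(-31)/(C(-44) + 2055) = (-93 - 31)/(0 + 2055) = -124/2055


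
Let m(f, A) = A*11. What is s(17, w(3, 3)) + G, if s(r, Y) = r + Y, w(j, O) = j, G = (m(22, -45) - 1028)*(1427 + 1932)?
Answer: -5115737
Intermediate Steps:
m(f, A) = 11*A
G = -5115757 (G = (11*(-45) - 1028)*(1427 + 1932) = (-495 - 1028)*3359 = -1523*3359 = -5115757)
s(r, Y) = Y + r
s(17, w(3, 3)) + G = (3 + 17) - 5115757 = 20 - 5115757 = -5115737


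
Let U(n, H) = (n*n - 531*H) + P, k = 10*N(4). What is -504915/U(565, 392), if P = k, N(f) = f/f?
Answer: -504915/111083 ≈ -4.5454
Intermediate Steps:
N(f) = 1
k = 10 (k = 10*1 = 10)
P = 10
U(n, H) = 10 + n² - 531*H (U(n, H) = (n*n - 531*H) + 10 = (n² - 531*H) + 10 = 10 + n² - 531*H)
-504915/U(565, 392) = -504915/(10 + 565² - 531*392) = -504915/(10 + 319225 - 208152) = -504915/111083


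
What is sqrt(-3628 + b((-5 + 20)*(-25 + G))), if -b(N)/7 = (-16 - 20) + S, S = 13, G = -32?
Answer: I*sqrt(3467) ≈ 58.881*I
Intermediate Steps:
b(N) = 161 (b(N) = -7*((-16 - 20) + 13) = -7*(-36 + 13) = -7*(-23) = 161)
sqrt(-3628 + b((-5 + 20)*(-25 + G))) = sqrt(-3628 + 161) = sqrt(-3467) = I*sqrt(3467)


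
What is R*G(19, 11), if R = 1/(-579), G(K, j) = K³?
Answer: -6859/579 ≈ -11.846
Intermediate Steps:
R = -1/579 ≈ -0.0017271
R*G(19, 11) = -1/579*19³ = -1/579*6859 = -6859/579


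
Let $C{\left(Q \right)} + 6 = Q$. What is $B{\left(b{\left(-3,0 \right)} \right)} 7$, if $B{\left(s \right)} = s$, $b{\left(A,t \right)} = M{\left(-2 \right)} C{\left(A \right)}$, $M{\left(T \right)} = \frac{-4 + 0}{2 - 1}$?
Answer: $252$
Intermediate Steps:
$M{\left(T \right)} = -4$ ($M{\left(T \right)} = - \frac{4}{1} = \left(-4\right) 1 = -4$)
$C{\left(Q \right)} = -6 + Q$
$b{\left(A,t \right)} = 24 - 4 A$ ($b{\left(A,t \right)} = - 4 \left(-6 + A\right) = 24 - 4 A$)
$B{\left(b{\left(-3,0 \right)} \right)} 7 = \left(24 - -12\right) 7 = \left(24 + 12\right) 7 = 36 \cdot 7 = 252$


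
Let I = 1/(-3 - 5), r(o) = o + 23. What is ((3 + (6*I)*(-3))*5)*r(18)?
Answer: 4305/4 ≈ 1076.3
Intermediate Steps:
r(o) = 23 + o
I = -⅛ (I = 1/(-8) = -⅛ ≈ -0.12500)
((3 + (6*I)*(-3))*5)*r(18) = ((3 + (6*(-⅛))*(-3))*5)*(23 + 18) = ((3 - ¾*(-3))*5)*41 = ((3 + 9/4)*5)*41 = ((21/4)*5)*41 = (105/4)*41 = 4305/4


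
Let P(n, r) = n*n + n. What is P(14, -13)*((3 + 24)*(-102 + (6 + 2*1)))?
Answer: -532980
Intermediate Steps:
P(n, r) = n + n² (P(n, r) = n² + n = n + n²)
P(14, -13)*((3 + 24)*(-102 + (6 + 2*1))) = (14*(1 + 14))*((3 + 24)*(-102 + (6 + 2*1))) = (14*15)*(27*(-102 + (6 + 2))) = 210*(27*(-102 + 8)) = 210*(27*(-94)) = 210*(-2538) = -532980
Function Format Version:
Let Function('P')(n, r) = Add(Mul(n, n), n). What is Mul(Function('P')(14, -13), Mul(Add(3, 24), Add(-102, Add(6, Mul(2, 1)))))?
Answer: -532980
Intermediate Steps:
Function('P')(n, r) = Add(n, Pow(n, 2)) (Function('P')(n, r) = Add(Pow(n, 2), n) = Add(n, Pow(n, 2)))
Mul(Function('P')(14, -13), Mul(Add(3, 24), Add(-102, Add(6, Mul(2, 1))))) = Mul(Mul(14, Add(1, 14)), Mul(Add(3, 24), Add(-102, Add(6, Mul(2, 1))))) = Mul(Mul(14, 15), Mul(27, Add(-102, Add(6, 2)))) = Mul(210, Mul(27, Add(-102, 8))) = Mul(210, Mul(27, -94)) = Mul(210, -2538) = -532980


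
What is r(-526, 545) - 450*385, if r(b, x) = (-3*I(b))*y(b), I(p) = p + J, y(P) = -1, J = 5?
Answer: -174813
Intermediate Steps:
I(p) = 5 + p (I(p) = p + 5 = 5 + p)
r(b, x) = 15 + 3*b (r(b, x) = -3*(5 + b)*(-1) = (-15 - 3*b)*(-1) = 15 + 3*b)
r(-526, 545) - 450*385 = (15 + 3*(-526)) - 450*385 = (15 - 1578) - 1*173250 = -1563 - 173250 = -174813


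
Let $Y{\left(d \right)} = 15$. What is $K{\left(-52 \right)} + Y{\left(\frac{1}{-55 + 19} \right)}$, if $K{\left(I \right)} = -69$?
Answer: $-54$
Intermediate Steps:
$K{\left(-52 \right)} + Y{\left(\frac{1}{-55 + 19} \right)} = -69 + 15 = -54$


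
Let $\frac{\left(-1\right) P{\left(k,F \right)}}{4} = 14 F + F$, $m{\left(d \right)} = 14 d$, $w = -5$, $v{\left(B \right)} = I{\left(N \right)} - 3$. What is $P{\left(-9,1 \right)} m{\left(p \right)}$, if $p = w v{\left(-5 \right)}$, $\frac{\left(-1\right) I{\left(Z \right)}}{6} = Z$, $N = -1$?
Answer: $12600$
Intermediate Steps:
$I{\left(Z \right)} = - 6 Z$
$v{\left(B \right)} = 3$ ($v{\left(B \right)} = \left(-6\right) \left(-1\right) - 3 = 6 - 3 = 3$)
$p = -15$ ($p = \left(-5\right) 3 = -15$)
$P{\left(k,F \right)} = - 60 F$ ($P{\left(k,F \right)} = - 4 \left(14 F + F\right) = - 4 \cdot 15 F = - 60 F$)
$P{\left(-9,1 \right)} m{\left(p \right)} = \left(-60\right) 1 \cdot 14 \left(-15\right) = \left(-60\right) \left(-210\right) = 12600$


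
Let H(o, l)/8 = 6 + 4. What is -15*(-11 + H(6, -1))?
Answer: -1035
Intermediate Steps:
H(o, l) = 80 (H(o, l) = 8*(6 + 4) = 8*10 = 80)
-15*(-11 + H(6, -1)) = -15*(-11 + 80) = -15*69 = -1035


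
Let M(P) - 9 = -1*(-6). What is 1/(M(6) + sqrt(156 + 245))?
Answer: -15/176 + sqrt(401)/176 ≈ 0.028551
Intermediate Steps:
M(P) = 15 (M(P) = 9 - 1*(-6) = 9 + 6 = 15)
1/(M(6) + sqrt(156 + 245)) = 1/(15 + sqrt(156 + 245)) = 1/(15 + sqrt(401))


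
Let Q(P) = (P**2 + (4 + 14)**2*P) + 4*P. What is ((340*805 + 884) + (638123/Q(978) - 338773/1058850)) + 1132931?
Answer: 317262184030742231/225405870300 ≈ 1.4075e+6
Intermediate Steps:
Q(P) = P**2 + 328*P (Q(P) = (P**2 + 18**2*P) + 4*P = (P**2 + 324*P) + 4*P = P**2 + 328*P)
((340*805 + 884) + (638123/Q(978) - 338773/1058850)) + 1132931 = ((340*805 + 884) + (638123/((978*(328 + 978))) - 338773/1058850)) + 1132931 = ((273700 + 884) + (638123/((978*1306)) - 338773*1/1058850)) + 1132931 = (274584 + (638123/1277268 - 338773/1058850)) + 1132931 = (274584 + 40495437731/225405870300) + 1132931 = 61892885985892931/225405870300 + 1132931 = 317262184030742231/225405870300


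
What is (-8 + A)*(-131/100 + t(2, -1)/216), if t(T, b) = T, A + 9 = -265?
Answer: 82532/225 ≈ 366.81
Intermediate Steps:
A = -274 (A = -9 - 265 = -274)
(-8 + A)*(-131/100 + t(2, -1)/216) = (-8 - 274)*(-131/100 + 2/216) = -282*(-131*1/100 + 2*(1/216)) = -282*(-131/100 + 1/108) = -282*(-878/675) = 82532/225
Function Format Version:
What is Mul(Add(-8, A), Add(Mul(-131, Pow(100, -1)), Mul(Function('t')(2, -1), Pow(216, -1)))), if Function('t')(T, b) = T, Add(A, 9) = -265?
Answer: Rational(82532, 225) ≈ 366.81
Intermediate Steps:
A = -274 (A = Add(-9, -265) = -274)
Mul(Add(-8, A), Add(Mul(-131, Pow(100, -1)), Mul(Function('t')(2, -1), Pow(216, -1)))) = Mul(Add(-8, -274), Add(Mul(-131, Pow(100, -1)), Mul(2, Pow(216, -1)))) = Mul(-282, Add(Mul(-131, Rational(1, 100)), Mul(2, Rational(1, 216)))) = Mul(-282, Add(Rational(-131, 100), Rational(1, 108))) = Mul(-282, Rational(-878, 675)) = Rational(82532, 225)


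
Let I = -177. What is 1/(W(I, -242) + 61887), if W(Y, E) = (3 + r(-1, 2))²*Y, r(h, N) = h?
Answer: 1/61179 ≈ 1.6345e-5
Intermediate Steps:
W(Y, E) = 4*Y (W(Y, E) = (3 - 1)²*Y = 2²*Y = 4*Y)
1/(W(I, -242) + 61887) = 1/(4*(-177) + 61887) = 1/(-708 + 61887) = 1/61179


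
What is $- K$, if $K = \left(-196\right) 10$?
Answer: $1960$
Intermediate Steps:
$K = -1960$
$- K = \left(-1\right) \left(-1960\right) = 1960$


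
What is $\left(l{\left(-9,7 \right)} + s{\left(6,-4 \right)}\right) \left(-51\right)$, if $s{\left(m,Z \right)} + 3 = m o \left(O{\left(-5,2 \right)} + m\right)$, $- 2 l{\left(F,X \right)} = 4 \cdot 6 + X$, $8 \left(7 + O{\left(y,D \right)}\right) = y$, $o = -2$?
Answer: $-51$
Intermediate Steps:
$O{\left(y,D \right)} = -7 + \frac{y}{8}$
$l{\left(F,X \right)} = -12 - \frac{X}{2}$ ($l{\left(F,X \right)} = - \frac{4 \cdot 6 + X}{2} = - \frac{24 + X}{2} = -12 - \frac{X}{2}$)
$s{\left(m,Z \right)} = -3 - 2 m \left(- \frac{61}{8} + m\right)$ ($s{\left(m,Z \right)} = -3 + m \left(-2\right) \left(\left(-7 + \frac{1}{8} \left(-5\right)\right) + m\right) = -3 + - 2 m \left(\left(-7 - \frac{5}{8}\right) + m\right) = -3 + - 2 m \left(- \frac{61}{8} + m\right) = -3 - 2 m \left(- \frac{61}{8} + m\right)$)
$\left(l{\left(-9,7 \right)} + s{\left(6,-4 \right)}\right) \left(-51\right) = \left(\left(-12 - \frac{7}{2}\right) - \left(- \frac{177}{2} + 72\right)\right) \left(-51\right) = \left(\left(-12 - \frac{7}{2}\right) - - \frac{33}{2}\right) \left(-51\right) = \left(- \frac{31}{2} - - \frac{33}{2}\right) \left(-51\right) = \left(- \frac{31}{2} + \frac{33}{2}\right) \left(-51\right) = 1 \left(-51\right) = -51$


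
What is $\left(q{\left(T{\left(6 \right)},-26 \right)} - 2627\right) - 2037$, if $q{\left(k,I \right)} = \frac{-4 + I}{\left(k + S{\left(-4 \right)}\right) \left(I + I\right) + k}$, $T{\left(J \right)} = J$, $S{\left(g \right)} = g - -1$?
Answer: $- \frac{23319}{5} \approx -4663.8$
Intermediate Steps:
$S{\left(g \right)} = 1 + g$ ($S{\left(g \right)} = g + 1 = 1 + g$)
$q{\left(k,I \right)} = \frac{-4 + I}{k + 2 I \left(-3 + k\right)}$ ($q{\left(k,I \right)} = \frac{-4 + I}{\left(k + \left(1 - 4\right)\right) \left(I + I\right) + k} = \frac{-4 + I}{\left(k - 3\right) 2 I + k} = \frac{-4 + I}{\left(-3 + k\right) 2 I + k} = \frac{-4 + I}{2 I \left(-3 + k\right) + k} = \frac{-4 + I}{k + 2 I \left(-3 + k\right)}$)
$\left(q{\left(T{\left(6 \right)},-26 \right)} - 2627\right) - 2037 = \left(\frac{-4 - 26}{6 - -156 + 2 \left(-26\right) 6} - 2627\right) - 2037 = \left(\frac{1}{6 + 156 - 312} \left(-30\right) - 2627\right) - 2037 = \left(\frac{1}{-150} \left(-30\right) - 2627\right) - 2037 = \left(\left(- \frac{1}{150}\right) \left(-30\right) - 2627\right) - 2037 = \left(\frac{1}{5} - 2627\right) - 2037 = - \frac{13134}{5} - 2037 = - \frac{23319}{5}$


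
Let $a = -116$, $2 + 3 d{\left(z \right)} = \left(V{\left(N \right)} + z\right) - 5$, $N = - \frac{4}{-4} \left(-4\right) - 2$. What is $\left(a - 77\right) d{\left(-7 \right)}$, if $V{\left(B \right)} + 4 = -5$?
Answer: $\frac{4439}{3} \approx 1479.7$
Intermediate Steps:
$N = -6$ ($N = \left(-4\right) \left(- \frac{1}{4}\right) \left(-4\right) - 2 = 1 \left(-4\right) - 2 = -4 - 2 = -6$)
$V{\left(B \right)} = -9$ ($V{\left(B \right)} = -4 - 5 = -9$)
$d{\left(z \right)} = - \frac{16}{3} + \frac{z}{3}$ ($d{\left(z \right)} = - \frac{2}{3} + \frac{\left(-9 + z\right) - 5}{3} = - \frac{2}{3} + \frac{-14 + z}{3} = - \frac{2}{3} + \left(- \frac{14}{3} + \frac{z}{3}\right) = - \frac{16}{3} + \frac{z}{3}$)
$\left(a - 77\right) d{\left(-7 \right)} = \left(-116 - 77\right) \left(- \frac{16}{3} + \frac{1}{3} \left(-7\right)\right) = - 193 \left(- \frac{16}{3} - \frac{7}{3}\right) = \left(-193\right) \left(- \frac{23}{3}\right) = \frac{4439}{3}$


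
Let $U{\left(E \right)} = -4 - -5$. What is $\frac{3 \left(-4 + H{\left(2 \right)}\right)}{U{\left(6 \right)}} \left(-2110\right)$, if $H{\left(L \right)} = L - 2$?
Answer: $25320$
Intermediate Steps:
$H{\left(L \right)} = -2 + L$ ($H{\left(L \right)} = L - 2 = -2 + L$)
$U{\left(E \right)} = 1$ ($U{\left(E \right)} = -4 + 5 = 1$)
$\frac{3 \left(-4 + H{\left(2 \right)}\right)}{U{\left(6 \right)}} \left(-2110\right) = \frac{3 \left(-4 + \left(-2 + 2\right)\right)}{1} \left(-2110\right) = 3 \left(-4 + 0\right) 1 \left(-2110\right) = 3 \left(-4\right) 1 \left(-2110\right) = \left(-12\right) 1 \left(-2110\right) = \left(-12\right) \left(-2110\right) = 25320$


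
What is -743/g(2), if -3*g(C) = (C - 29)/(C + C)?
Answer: -2972/9 ≈ -330.22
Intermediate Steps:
g(C) = -(-29 + C)/(6*C) (g(C) = -(C - 29)/(3*(C + C)) = -(-29 + C)/(3*(2*C)) = -(-29 + C)*1/(2*C)/3 = -(-29 + C)/(6*C))
-743/g(2) = -743*12/(29 - 1*2) = -743*12/(29 - 2) = -743/((⅙)*(½)*27) = -743/9/4 = -743*4/9 = -2972/9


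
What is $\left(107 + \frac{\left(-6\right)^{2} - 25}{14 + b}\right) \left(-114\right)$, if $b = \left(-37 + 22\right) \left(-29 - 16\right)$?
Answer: $- \frac{8405676}{689} \approx -12200.0$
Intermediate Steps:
$b = 675$ ($b = \left(-15\right) \left(-45\right) = 675$)
$\left(107 + \frac{\left(-6\right)^{2} - 25}{14 + b}\right) \left(-114\right) = \left(107 + \frac{\left(-6\right)^{2} - 25}{14 + 675}\right) \left(-114\right) = \left(107 + \frac{36 - 25}{689}\right) \left(-114\right) = \left(107 + 11 \cdot \frac{1}{689}\right) \left(-114\right) = \left(107 + \frac{11}{689}\right) \left(-114\right) = \frac{73734}{689} \left(-114\right) = - \frac{8405676}{689}$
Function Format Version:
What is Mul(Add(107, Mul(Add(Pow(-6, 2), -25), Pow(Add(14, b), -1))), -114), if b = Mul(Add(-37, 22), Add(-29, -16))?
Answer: Rational(-8405676, 689) ≈ -12200.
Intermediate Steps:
b = 675 (b = Mul(-15, -45) = 675)
Mul(Add(107, Mul(Add(Pow(-6, 2), -25), Pow(Add(14, b), -1))), -114) = Mul(Add(107, Mul(Add(Pow(-6, 2), -25), Pow(Add(14, 675), -1))), -114) = Mul(Add(107, Mul(Add(36, -25), Pow(689, -1))), -114) = Mul(Add(107, Mul(11, Rational(1, 689))), -114) = Mul(Add(107, Rational(11, 689)), -114) = Mul(Rational(73734, 689), -114) = Rational(-8405676, 689)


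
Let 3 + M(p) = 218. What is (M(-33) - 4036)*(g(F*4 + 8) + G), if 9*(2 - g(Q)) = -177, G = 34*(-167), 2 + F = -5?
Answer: 64838549/3 ≈ 2.1613e+7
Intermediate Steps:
F = -7 (F = -2 - 5 = -7)
G = -5678
g(Q) = 65/3 (g(Q) = 2 - 1/9*(-177) = 2 + 59/3 = 65/3)
M(p) = 215 (M(p) = -3 + 218 = 215)
(M(-33) - 4036)*(g(F*4 + 8) + G) = (215 - 4036)*(65/3 - 5678) = -3821*(-16969/3) = 64838549/3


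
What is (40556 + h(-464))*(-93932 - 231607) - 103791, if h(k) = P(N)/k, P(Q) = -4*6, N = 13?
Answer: -765755458167/58 ≈ -1.3203e+10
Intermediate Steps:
P(Q) = -24
h(k) = -24/k
(40556 + h(-464))*(-93932 - 231607) - 103791 = (40556 - 24/(-464))*(-93932 - 231607) - 103791 = (40556 - 24*(-1/464))*(-325539) - 103791 = (40556 + 3/58)*(-325539) - 103791 = (2352251/58)*(-325539) - 103791 = -765749438289/58 - 103791 = -765755458167/58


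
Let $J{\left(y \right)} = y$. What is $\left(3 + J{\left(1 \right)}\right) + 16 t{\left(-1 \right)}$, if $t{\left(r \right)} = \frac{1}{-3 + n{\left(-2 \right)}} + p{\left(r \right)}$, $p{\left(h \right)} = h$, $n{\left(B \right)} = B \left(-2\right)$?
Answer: $4$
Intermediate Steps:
$n{\left(B \right)} = - 2 B$
$t{\left(r \right)} = 1 + r$ ($t{\left(r \right)} = \frac{1}{-3 - -4} + r = \frac{1}{-3 + 4} + r = 1^{-1} + r = 1 + r$)
$\left(3 + J{\left(1 \right)}\right) + 16 t{\left(-1 \right)} = \left(3 + 1\right) + 16 \left(1 - 1\right) = 4 + 16 \cdot 0 = 4 + 0 = 4$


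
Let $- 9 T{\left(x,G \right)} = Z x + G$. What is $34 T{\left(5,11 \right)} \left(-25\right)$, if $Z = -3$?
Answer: $- \frac{3400}{9} \approx -377.78$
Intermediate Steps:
$T{\left(x,G \right)} = - \frac{G}{9} + \frac{x}{3}$ ($T{\left(x,G \right)} = - \frac{- 3 x + G}{9} = - \frac{G - 3 x}{9} = - \frac{G}{9} + \frac{x}{3}$)
$34 T{\left(5,11 \right)} \left(-25\right) = 34 \left(\left(- \frac{1}{9}\right) 11 + \frac{1}{3} \cdot 5\right) \left(-25\right) = 34 \left(- \frac{11}{9} + \frac{5}{3}\right) \left(-25\right) = 34 \cdot \frac{4}{9} \left(-25\right) = \frac{136}{9} \left(-25\right) = - \frac{3400}{9}$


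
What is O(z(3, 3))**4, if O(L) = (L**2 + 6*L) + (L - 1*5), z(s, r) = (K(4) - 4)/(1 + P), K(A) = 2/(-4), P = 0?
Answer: 17850625/256 ≈ 69729.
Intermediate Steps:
K(A) = -1/2 (K(A) = 2*(-1/4) = -1/2)
z(s, r) = -9/2 (z(s, r) = (-1/2 - 4)/(1 + 0) = -9/2/1 = -9/2*1 = -9/2)
O(L) = -5 + L**2 + 7*L (O(L) = (L**2 + 6*L) + (L - 5) = (L**2 + 6*L) + (-5 + L) = -5 + L**2 + 7*L)
O(z(3, 3))**4 = (-5 + (-9/2)**2 + 7*(-9/2))**4 = (-5 + 81/4 - 63/2)**4 = (-65/4)**4 = 17850625/256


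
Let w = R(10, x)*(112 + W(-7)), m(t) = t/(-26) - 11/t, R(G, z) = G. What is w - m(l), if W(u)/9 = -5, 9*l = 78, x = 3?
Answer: 52385/78 ≈ 671.60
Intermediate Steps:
l = 26/3 (l = (⅑)*78 = 26/3 ≈ 8.6667)
W(u) = -45 (W(u) = 9*(-5) = -45)
m(t) = -11/t - t/26 (m(t) = t*(-1/26) - 11/t = -t/26 - 11/t = -11/t - t/26)
w = 670 (w = 10*(112 - 45) = 10*67 = 670)
w - m(l) = 670 - (-11/26/3 - 1/26*26/3) = 670 - (-11*3/26 - ⅓) = 670 - (-33/26 - ⅓) = 670 - 1*(-125/78) = 670 + 125/78 = 52385/78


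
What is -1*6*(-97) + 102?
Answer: 684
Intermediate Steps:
-1*6*(-97) + 102 = -6*(-97) + 102 = 582 + 102 = 684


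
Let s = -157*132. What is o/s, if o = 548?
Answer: -137/5181 ≈ -0.026443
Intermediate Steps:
s = -20724
o/s = 548/(-20724) = 548*(-1/20724) = -137/5181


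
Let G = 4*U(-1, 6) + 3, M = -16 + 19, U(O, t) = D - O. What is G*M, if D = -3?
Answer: -15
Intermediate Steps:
U(O, t) = -3 - O
M = 3
G = -5 (G = 4*(-3 - 1*(-1)) + 3 = 4*(-3 + 1) + 3 = 4*(-2) + 3 = -8 + 3 = -5)
G*M = -5*3 = -15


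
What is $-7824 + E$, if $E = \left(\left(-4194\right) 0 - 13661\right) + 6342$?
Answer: $-15143$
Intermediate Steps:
$E = -7319$ ($E = \left(0 - 13661\right) + 6342 = -13661 + 6342 = -7319$)
$-7824 + E = -7824 - 7319 = -15143$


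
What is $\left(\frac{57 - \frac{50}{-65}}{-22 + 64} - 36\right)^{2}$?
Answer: $\frac{357399025}{298116} \approx 1198.9$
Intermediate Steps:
$\left(\frac{57 - \frac{50}{-65}}{-22 + 64} - 36\right)^{2} = \left(\frac{57 - - \frac{10}{13}}{42} - 36\right)^{2} = \left(\left(57 + \frac{10}{13}\right) \frac{1}{42} - 36\right)^{2} = \left(\frac{751}{13} \cdot \frac{1}{42} - 36\right)^{2} = \left(\frac{751}{546} - 36\right)^{2} = \left(- \frac{18905}{546}\right)^{2} = \frac{357399025}{298116}$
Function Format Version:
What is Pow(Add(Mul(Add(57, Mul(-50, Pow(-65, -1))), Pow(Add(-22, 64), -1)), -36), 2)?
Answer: Rational(357399025, 298116) ≈ 1198.9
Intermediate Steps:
Pow(Add(Mul(Add(57, Mul(-50, Pow(-65, -1))), Pow(Add(-22, 64), -1)), -36), 2) = Pow(Add(Mul(Add(57, Mul(-50, Rational(-1, 65))), Pow(42, -1)), -36), 2) = Pow(Add(Mul(Add(57, Rational(10, 13)), Rational(1, 42)), -36), 2) = Pow(Add(Mul(Rational(751, 13), Rational(1, 42)), -36), 2) = Pow(Add(Rational(751, 546), -36), 2) = Pow(Rational(-18905, 546), 2) = Rational(357399025, 298116)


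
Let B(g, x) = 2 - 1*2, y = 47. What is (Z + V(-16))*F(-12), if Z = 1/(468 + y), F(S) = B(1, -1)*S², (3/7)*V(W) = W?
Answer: 0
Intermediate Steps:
V(W) = 7*W/3
B(g, x) = 0 (B(g, x) = 2 - 2 = 0)
F(S) = 0 (F(S) = 0*S² = 0)
Z = 1/515 (Z = 1/(468 + 47) = 1/515 ≈ 0.0019417)
(Z + V(-16))*F(-12) = (1/515 + (7/3)*(-16))*0 = (1/515 - 112/3)*0 = -57677/1545*0 = 0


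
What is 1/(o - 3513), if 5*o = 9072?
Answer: -5/8493 ≈ -0.00058872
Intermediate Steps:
o = 9072/5 (o = (⅕)*9072 = 9072/5 ≈ 1814.4)
1/(o - 3513) = 1/(9072/5 - 3513) = 1/(-8493/5) = -5/8493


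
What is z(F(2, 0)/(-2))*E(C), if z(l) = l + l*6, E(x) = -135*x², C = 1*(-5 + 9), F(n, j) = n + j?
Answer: 15120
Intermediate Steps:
F(n, j) = j + n
C = 4 (C = 1*4 = 4)
z(l) = 7*l (z(l) = l + 6*l = 7*l)
z(F(2, 0)/(-2))*E(C) = (7*((0 + 2)/(-2)))*(-135*4²) = (7*(2*(-½)))*(-135*16) = (7*(-1))*(-2160) = -7*(-2160) = 15120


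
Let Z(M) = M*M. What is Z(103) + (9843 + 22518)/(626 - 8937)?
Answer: 88139038/8311 ≈ 10605.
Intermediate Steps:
Z(M) = M²
Z(103) + (9843 + 22518)/(626 - 8937) = 103² + (9843 + 22518)/(626 - 8937) = 10609 + 32361/(-8311) = 10609 + 32361*(-1/8311) = 10609 - 32361/8311 = 88139038/8311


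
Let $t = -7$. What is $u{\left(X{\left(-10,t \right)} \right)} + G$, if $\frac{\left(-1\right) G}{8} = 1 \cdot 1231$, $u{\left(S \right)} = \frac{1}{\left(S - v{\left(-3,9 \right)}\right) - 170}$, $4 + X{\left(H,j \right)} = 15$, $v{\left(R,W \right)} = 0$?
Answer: $- \frac{1565833}{159} \approx -9848.0$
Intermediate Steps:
$X{\left(H,j \right)} = 11$ ($X{\left(H,j \right)} = -4 + 15 = 11$)
$u{\left(S \right)} = \frac{1}{-170 + S}$ ($u{\left(S \right)} = \frac{1}{\left(S - 0\right) - 170} = \frac{1}{\left(S + 0\right) - 170} = \frac{1}{S - 170} = \frac{1}{-170 + S}$)
$G = -9848$ ($G = - 8 \cdot 1 \cdot 1231 = \left(-8\right) 1231 = -9848$)
$u{\left(X{\left(-10,t \right)} \right)} + G = \frac{1}{-170 + 11} - 9848 = \frac{1}{-159} - 9848 = - \frac{1}{159} - 9848 = - \frac{1565833}{159}$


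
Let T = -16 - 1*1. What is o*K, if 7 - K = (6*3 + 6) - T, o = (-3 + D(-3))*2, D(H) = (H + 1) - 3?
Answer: 544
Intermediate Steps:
T = -17 (T = -16 - 1 = -17)
D(H) = -2 + H (D(H) = (1 + H) - 3 = -2 + H)
o = -16 (o = (-3 + (-2 - 3))*2 = (-3 - 5)*2 = -8*2 = -16)
K = -34 (K = 7 - ((6*3 + 6) - 1*(-17)) = 7 - ((18 + 6) + 17) = 7 - (24 + 17) = 7 - 1*41 = 7 - 41 = -34)
o*K = -16*(-34) = 544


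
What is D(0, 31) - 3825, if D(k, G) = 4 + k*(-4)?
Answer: -3821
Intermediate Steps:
D(k, G) = 4 - 4*k
D(0, 31) - 3825 = (4 - 4*0) - 3825 = (4 + 0) - 3825 = 4 - 3825 = -3821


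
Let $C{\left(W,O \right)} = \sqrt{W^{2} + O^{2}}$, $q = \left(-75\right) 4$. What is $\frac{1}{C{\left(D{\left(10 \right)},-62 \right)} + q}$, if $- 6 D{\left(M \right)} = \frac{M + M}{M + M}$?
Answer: $- \frac{2160}{620323} - \frac{6 \sqrt{138385}}{3101615} \approx -0.0042017$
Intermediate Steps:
$D{\left(M \right)} = - \frac{1}{6}$ ($D{\left(M \right)} = - \frac{\left(M + M\right) \frac{1}{M + M}}{6} = - \frac{2 M \frac{1}{2 M}}{6} = \left(- \frac{1}{6}\right) 1 = - \frac{1}{6}$)
$q = -300$
$C{\left(W,O \right)} = \sqrt{O^{2} + W^{2}}$
$\frac{1}{C{\left(D{\left(10 \right)},-62 \right)} + q} = \frac{1}{\sqrt{\left(-62\right)^{2} + \left(- \frac{1}{6}\right)^{2}} - 300} = \frac{1}{\sqrt{3844 + \frac{1}{36}} - 300} = \frac{1}{\sqrt{\frac{138385}{36}} - 300} = \frac{1}{\frac{\sqrt{138385}}{6} - 300} = \frac{1}{-300 + \frac{\sqrt{138385}}{6}}$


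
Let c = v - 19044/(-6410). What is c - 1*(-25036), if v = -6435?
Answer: 59625727/3205 ≈ 18604.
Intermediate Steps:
c = -20614653/3205 (c = -6435 - 19044/(-6410) = -6435 - 19044*(-1)/6410 = -6435 - 1*(-9522/3205) = -6435 + 9522/3205 = -20614653/3205 ≈ -6432.0)
c - 1*(-25036) = -20614653/3205 - 1*(-25036) = -20614653/3205 + 25036 = 59625727/3205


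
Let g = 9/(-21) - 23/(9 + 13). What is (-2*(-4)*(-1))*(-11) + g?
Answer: 13325/154 ≈ 86.526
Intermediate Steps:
g = -227/154 (g = 9*(-1/21) - 23/22 = -3/7 - 23*1/22 = -3/7 - 23/22 = -227/154 ≈ -1.4740)
(-2*(-4)*(-1))*(-11) + g = (-2*(-4)*(-1))*(-11) - 227/154 = (8*(-1))*(-11) - 227/154 = -8*(-11) - 227/154 = 88 - 227/154 = 13325/154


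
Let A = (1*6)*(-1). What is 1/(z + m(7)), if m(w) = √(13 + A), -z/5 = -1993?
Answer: 9965/99301218 - √7/99301218 ≈ 0.00010032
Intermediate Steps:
A = -6 (A = 6*(-1) = -6)
z = 9965 (z = -5*(-1993) = 9965)
m(w) = √7 (m(w) = √(13 - 6) = √7)
1/(z + m(7)) = 1/(9965 + √7)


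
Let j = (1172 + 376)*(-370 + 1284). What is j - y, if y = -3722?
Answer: 1418594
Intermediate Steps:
j = 1414872 (j = 1548*914 = 1414872)
j - y = 1414872 - 1*(-3722) = 1414872 + 3722 = 1418594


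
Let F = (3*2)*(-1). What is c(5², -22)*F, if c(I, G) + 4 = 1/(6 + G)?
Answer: 195/8 ≈ 24.375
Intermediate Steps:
F = -6 (F = 6*(-1) = -6)
c(I, G) = -4 + 1/(6 + G)
c(5², -22)*F = ((-23 - 4*(-22))/(6 - 22))*(-6) = ((-23 + 88)/(-16))*(-6) = -1/16*65*(-6) = -65/16*(-6) = 195/8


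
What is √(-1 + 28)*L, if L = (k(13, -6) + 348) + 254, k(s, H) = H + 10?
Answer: 1818*√3 ≈ 3148.9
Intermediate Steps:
k(s, H) = 10 + H
L = 606 (L = ((10 - 6) + 348) + 254 = (4 + 348) + 254 = 352 + 254 = 606)
√(-1 + 28)*L = √(-1 + 28)*606 = √27*606 = (3*√3)*606 = 1818*√3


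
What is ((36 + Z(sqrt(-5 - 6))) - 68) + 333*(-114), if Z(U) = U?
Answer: -37994 + I*sqrt(11) ≈ -37994.0 + 3.3166*I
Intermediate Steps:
((36 + Z(sqrt(-5 - 6))) - 68) + 333*(-114) = ((36 + sqrt(-5 - 6)) - 68) + 333*(-114) = ((36 + sqrt(-11)) - 68) - 37962 = ((36 + I*sqrt(11)) - 68) - 37962 = (-32 + I*sqrt(11)) - 37962 = -37994 + I*sqrt(11)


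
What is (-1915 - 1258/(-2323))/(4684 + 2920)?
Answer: -4447287/17664092 ≈ -0.25177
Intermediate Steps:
(-1915 - 1258/(-2323))/(4684 + 2920) = (-1915 - 1258*(-1/2323))/7604 = (-1915 + 1258/2323)*(1/7604) = -4447287/2323*1/7604 = -4447287/17664092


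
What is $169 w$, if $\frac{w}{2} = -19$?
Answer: $-6422$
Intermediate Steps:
$w = -38$ ($w = 2 \left(-19\right) = -38$)
$169 w = 169 \left(-38\right) = -6422$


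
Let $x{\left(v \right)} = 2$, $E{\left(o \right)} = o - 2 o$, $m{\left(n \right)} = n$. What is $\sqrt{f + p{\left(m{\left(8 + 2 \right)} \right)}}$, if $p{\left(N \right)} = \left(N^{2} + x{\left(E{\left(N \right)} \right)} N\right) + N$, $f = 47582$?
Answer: $4 \sqrt{2982} \approx 218.43$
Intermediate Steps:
$E{\left(o \right)} = - o$
$p{\left(N \right)} = N^{2} + 3 N$ ($p{\left(N \right)} = \left(N^{2} + 2 N\right) + N = N^{2} + 3 N$)
$\sqrt{f + p{\left(m{\left(8 + 2 \right)} \right)}} = \sqrt{47582 + \left(8 + 2\right) \left(3 + \left(8 + 2\right)\right)} = \sqrt{47582 + 10 \left(3 + 10\right)} = \sqrt{47582 + 10 \cdot 13} = \sqrt{47582 + 130} = \sqrt{47712} = 4 \sqrt{2982}$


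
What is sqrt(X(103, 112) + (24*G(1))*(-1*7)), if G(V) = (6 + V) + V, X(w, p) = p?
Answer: 4*I*sqrt(77) ≈ 35.1*I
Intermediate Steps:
G(V) = 6 + 2*V
sqrt(X(103, 112) + (24*G(1))*(-1*7)) = sqrt(112 + (24*(6 + 2*1))*(-1*7)) = sqrt(112 + (24*(6 + 2))*(-7)) = sqrt(112 + (24*8)*(-7)) = sqrt(112 + 192*(-7)) = sqrt(112 - 1344) = sqrt(-1232) = 4*I*sqrt(77)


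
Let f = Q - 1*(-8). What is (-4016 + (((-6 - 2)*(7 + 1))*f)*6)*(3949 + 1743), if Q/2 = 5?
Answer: -62202176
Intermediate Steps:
Q = 10 (Q = 2*5 = 10)
f = 18 (f = 10 - 1*(-8) = 10 + 8 = 18)
(-4016 + (((-6 - 2)*(7 + 1))*f)*6)*(3949 + 1743) = (-4016 + (((-6 - 2)*(7 + 1))*18)*6)*(3949 + 1743) = (-4016 + (-8*8*18)*6)*5692 = (-4016 - 64*18*6)*5692 = (-4016 - 1152*6)*5692 = (-4016 - 6912)*5692 = -10928*5692 = -62202176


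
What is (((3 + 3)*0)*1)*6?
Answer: 0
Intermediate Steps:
(((3 + 3)*0)*1)*6 = ((6*0)*1)*6 = (0*1)*6 = 0*6 = 0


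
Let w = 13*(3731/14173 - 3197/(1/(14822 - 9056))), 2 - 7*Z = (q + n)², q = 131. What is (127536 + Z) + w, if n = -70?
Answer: -23762395462956/99211 ≈ -2.3951e+8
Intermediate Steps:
Z = -3719/7 (Z = 2/7 - (131 - 70)²/7 = 2/7 - ⅐*61² = 2/7 - ⅐*3721 = 2/7 - 3721/7 = -3719/7 ≈ -531.29)
w = -3396427961095/14173 (w = 13*(3731*(1/14173) - 3197/(1/5766)) = 13*(3731/14173 - 3197/1/5766) = 13*(3731/14173 - 3197*5766) = 13*(3731/14173 - 18433902) = 13*(-261263689315/14173) = -3396427961095/14173 ≈ -2.3964e+8)
(127536 + Z) + w = (127536 - 3719/7) - 3396427961095/14173 = 889033/7 - 3396427961095/14173 = -23762395462956/99211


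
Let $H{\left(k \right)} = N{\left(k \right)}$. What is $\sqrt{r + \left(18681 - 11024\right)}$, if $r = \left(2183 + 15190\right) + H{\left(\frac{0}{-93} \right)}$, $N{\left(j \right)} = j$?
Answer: $\sqrt{25030} \approx 158.21$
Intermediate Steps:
$H{\left(k \right)} = k$
$r = 17373$ ($r = \left(2183 + 15190\right) + \frac{0}{-93} = 17373 + 0 \left(- \frac{1}{93}\right) = 17373 + 0 = 17373$)
$\sqrt{r + \left(18681 - 11024\right)} = \sqrt{17373 + \left(18681 - 11024\right)} = \sqrt{17373 + 7657} = \sqrt{25030}$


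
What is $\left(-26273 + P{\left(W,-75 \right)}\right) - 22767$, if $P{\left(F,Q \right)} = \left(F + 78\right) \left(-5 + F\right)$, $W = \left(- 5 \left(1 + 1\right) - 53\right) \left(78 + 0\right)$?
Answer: $23739244$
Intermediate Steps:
$W = -4914$ ($W = \left(\left(-5\right) 2 - 53\right) 78 = \left(-10 - 53\right) 78 = \left(-63\right) 78 = -4914$)
$P{\left(F,Q \right)} = \left(-5 + F\right) \left(78 + F\right)$ ($P{\left(F,Q \right)} = \left(78 + F\right) \left(-5 + F\right) = \left(-5 + F\right) \left(78 + F\right)$)
$\left(-26273 + P{\left(W,-75 \right)}\right) - 22767 = \left(-26273 + \left(-390 + \left(-4914\right)^{2} + 73 \left(-4914\right)\right)\right) - 22767 = \left(-26273 - -23788284\right) - 22767 = \left(-26273 + 23788284\right) - 22767 = 23762011 - 22767 = 23739244$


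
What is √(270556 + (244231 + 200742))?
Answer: √715529 ≈ 845.89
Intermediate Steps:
√(270556 + (244231 + 200742)) = √(270556 + 444973) = √715529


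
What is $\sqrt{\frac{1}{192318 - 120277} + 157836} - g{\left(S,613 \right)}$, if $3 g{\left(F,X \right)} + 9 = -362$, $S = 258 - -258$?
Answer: $\frac{371}{3} + \frac{\sqrt{819153953138357}}{72041} \approx 520.95$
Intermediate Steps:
$S = 516$ ($S = 258 + 258 = 516$)
$g{\left(F,X \right)} = - \frac{371}{3}$ ($g{\left(F,X \right)} = -3 + \frac{1}{3} \left(-362\right) = -3 - \frac{362}{3} = - \frac{371}{3}$)
$\sqrt{\frac{1}{192318 - 120277} + 157836} - g{\left(S,613 \right)} = \sqrt{\frac{1}{192318 - 120277} + 157836} - - \frac{371}{3} = \sqrt{\frac{1}{72041} + 157836} + \frac{371}{3} = \sqrt{\frac{11370663277}{72041}} + \frac{371}{3} = \frac{\sqrt{819153953138357}}{72041} + \frac{371}{3} = \frac{371}{3} + \frac{\sqrt{819153953138357}}{72041}$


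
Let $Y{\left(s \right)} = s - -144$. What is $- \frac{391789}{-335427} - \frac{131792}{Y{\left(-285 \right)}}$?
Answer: $\frac{4917981937}{5255023} \approx 935.86$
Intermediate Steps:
$Y{\left(s \right)} = 144 + s$ ($Y{\left(s \right)} = s + 144 = 144 + s$)
$- \frac{391789}{-335427} - \frac{131792}{Y{\left(-285 \right)}} = - \frac{391789}{-335427} - \frac{131792}{144 - 285} = \left(-391789\right) \left(- \frac{1}{335427}\right) - \frac{131792}{-141} = \frac{391789}{335427} - - \frac{131792}{141} = \frac{391789}{335427} + \frac{131792}{141} = \frac{4917981937}{5255023}$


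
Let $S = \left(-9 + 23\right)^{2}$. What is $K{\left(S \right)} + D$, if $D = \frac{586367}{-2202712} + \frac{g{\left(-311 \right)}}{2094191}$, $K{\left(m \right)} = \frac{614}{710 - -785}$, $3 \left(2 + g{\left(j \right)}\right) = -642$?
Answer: $\frac{995802164205033}{6896284970758040} \approx 0.1444$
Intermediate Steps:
$S = 196$ ($S = 14^{2} = 196$)
$g{\left(j \right)} = -216$ ($g{\left(j \right)} = -2 + \frac{1}{3} \left(-642\right) = -2 - 214 = -216$)
$K{\left(m \right)} = \frac{614}{1495}$ ($K{\left(m \right)} = \frac{614}{710 + 785} = \frac{614}{1495}$)
$D = - \frac{1228440279889}{4612899645992}$ ($D = \frac{586367}{-2202712} - \frac{216}{2094191} = 586367 \left(- \frac{1}{2202712}\right) - \frac{216}{2094191} = - \frac{586367}{2202712} - \frac{216}{2094191} = - \frac{1228440279889}{4612899645992} \approx -0.26631$)
$K{\left(S \right)} + D = \frac{614}{1495} - \frac{1228440279889}{4612899645992} = \frac{995802164205033}{6896284970758040}$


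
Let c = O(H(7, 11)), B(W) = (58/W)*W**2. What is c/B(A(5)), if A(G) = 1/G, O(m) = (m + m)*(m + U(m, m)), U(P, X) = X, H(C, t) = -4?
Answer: 160/29 ≈ 5.5172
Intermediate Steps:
O(m) = 4*m**2 (O(m) = (m + m)*(m + m) = (2*m)*(2*m) = 4*m**2)
B(W) = 58*W
c = 64 (c = 4*(-4)**2 = 4*16 = 64)
c/B(A(5)) = 64/((58/5)) = 64/((58*(1/5))) = 64/(58/5) = 64*(5/58) = 160/29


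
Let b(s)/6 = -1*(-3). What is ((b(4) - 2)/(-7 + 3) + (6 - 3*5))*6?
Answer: -78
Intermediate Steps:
b(s) = 18 (b(s) = 6*(-1*(-3)) = 6*3 = 18)
((b(4) - 2)/(-7 + 3) + (6 - 3*5))*6 = ((18 - 2)/(-7 + 3) + (6 - 3*5))*6 = (16/(-4) + (6 - 15))*6 = (16*(-¼) - 9)*6 = (-4 - 9)*6 = -13*6 = -78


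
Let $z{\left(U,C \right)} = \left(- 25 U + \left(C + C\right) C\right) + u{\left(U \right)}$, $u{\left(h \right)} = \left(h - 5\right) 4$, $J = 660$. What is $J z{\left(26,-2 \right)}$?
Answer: $-368280$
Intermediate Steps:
$u{\left(h \right)} = -20 + 4 h$ ($u{\left(h \right)} = \left(-5 + h\right) 4 = -20 + 4 h$)
$z{\left(U,C \right)} = -20 - 21 U + 2 C^{2}$ ($z{\left(U,C \right)} = \left(- 25 U + \left(C + C\right) C\right) + \left(-20 + 4 U\right) = \left(- 25 U + 2 C C\right) + \left(-20 + 4 U\right) = \left(- 25 U + 2 C^{2}\right) + \left(-20 + 4 U\right) = -20 - 21 U + 2 C^{2}$)
$J z{\left(26,-2 \right)} = 660 \left(-20 - 546 + 2 \left(-2\right)^{2}\right) = 660 \left(-20 - 546 + 2 \cdot 4\right) = 660 \left(-20 - 546 + 8\right) = 660 \left(-558\right) = -368280$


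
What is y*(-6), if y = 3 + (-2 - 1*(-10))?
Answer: -66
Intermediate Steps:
y = 11 (y = 3 + (-2 + 10) = 3 + 8 = 11)
y*(-6) = 11*(-6) = -66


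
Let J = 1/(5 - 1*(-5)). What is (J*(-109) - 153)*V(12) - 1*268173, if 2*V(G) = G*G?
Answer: -1399869/5 ≈ -2.7997e+5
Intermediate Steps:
V(G) = G**2/2 (V(G) = (G*G)/2 = G**2/2)
J = 1/10 (J = 1/(5 + 5) = 1/10 ≈ 0.10000)
(J*(-109) - 153)*V(12) - 1*268173 = ((1/10)*(-109) - 153)*((1/2)*12**2) - 1*268173 = (-109/10 - 153)*((1/2)*144) - 268173 = -1639/10*72 - 268173 = -59004/5 - 268173 = -1399869/5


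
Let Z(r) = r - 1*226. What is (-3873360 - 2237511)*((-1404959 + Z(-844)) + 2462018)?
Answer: -6453012556419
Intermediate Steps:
Z(r) = -226 + r (Z(r) = r - 226 = -226 + r)
(-3873360 - 2237511)*((-1404959 + Z(-844)) + 2462018) = (-3873360 - 2237511)*((-1404959 + (-226 - 844)) + 2462018) = -6110871*((-1404959 - 1070) + 2462018) = -6110871*(-1406029 + 2462018) = -6110871*1055989 = -6453012556419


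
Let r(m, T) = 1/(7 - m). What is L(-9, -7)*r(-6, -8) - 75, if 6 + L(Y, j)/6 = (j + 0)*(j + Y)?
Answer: -339/13 ≈ -26.077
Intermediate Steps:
L(Y, j) = -36 + 6*j*(Y + j) (L(Y, j) = -36 + 6*((j + 0)*(j + Y)) = -36 + 6*(j*(Y + j)) = -36 + 6*j*(Y + j))
L(-9, -7)*r(-6, -8) - 75 = (-36 + 6*(-7)**2 + 6*(-9)*(-7))*(-1/(-7 - 6)) - 75 = (-36 + 6*49 + 378)*(-1/(-13)) - 75 = (-36 + 294 + 378)*(-1*(-1/13)) - 75 = 636*(1/13) - 75 = 636/13 - 75 = -339/13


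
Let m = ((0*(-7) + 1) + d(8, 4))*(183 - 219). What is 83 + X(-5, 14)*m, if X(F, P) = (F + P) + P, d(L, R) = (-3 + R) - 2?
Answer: 83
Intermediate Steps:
d(L, R) = -5 + R
X(F, P) = F + 2*P
m = 0 (m = ((0*(-7) + 1) + (-5 + 4))*(183 - 219) = ((0 + 1) - 1)*(-36) = (1 - 1)*(-36) = 0*(-36) = 0)
83 + X(-5, 14)*m = 83 + (-5 + 2*14)*0 = 83 + (-5 + 28)*0 = 83 + 23*0 = 83 + 0 = 83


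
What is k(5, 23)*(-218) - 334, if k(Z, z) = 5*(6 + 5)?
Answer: -12324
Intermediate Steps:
k(Z, z) = 55 (k(Z, z) = 5*11 = 55)
k(5, 23)*(-218) - 334 = 55*(-218) - 334 = -11990 - 334 = -12324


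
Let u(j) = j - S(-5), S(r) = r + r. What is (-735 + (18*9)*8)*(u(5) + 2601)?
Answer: 1467576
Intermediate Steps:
S(r) = 2*r
u(j) = 10 + j (u(j) = j - 2*(-5) = j - 1*(-10) = j + 10 = 10 + j)
(-735 + (18*9)*8)*(u(5) + 2601) = (-735 + (18*9)*8)*((10 + 5) + 2601) = (-735 + 162*8)*(15 + 2601) = (-735 + 1296)*2616 = 561*2616 = 1467576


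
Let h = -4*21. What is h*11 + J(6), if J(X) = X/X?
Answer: -923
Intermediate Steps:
h = -84
J(X) = 1
h*11 + J(6) = -84*11 + 1 = -924 + 1 = -923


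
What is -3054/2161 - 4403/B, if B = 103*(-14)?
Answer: 730145/445166 ≈ 1.6402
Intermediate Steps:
B = -1442
-3054/2161 - 4403/B = -3054/2161 - 4403/(-1442) = -3054*1/2161 - 4403*(-1/1442) = -3054/2161 + 629/206 = 730145/445166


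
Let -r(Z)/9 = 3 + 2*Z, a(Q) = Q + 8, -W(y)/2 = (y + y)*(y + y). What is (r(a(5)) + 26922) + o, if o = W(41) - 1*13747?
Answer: -534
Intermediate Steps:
W(y) = -8*y² (W(y) = -2*(y + y)*(y + y) = -2*2*y*2*y = -8*y²)
a(Q) = 8 + Q
r(Z) = -27 - 18*Z (r(Z) = -9*(3 + 2*Z) = -27 - 18*Z)
o = -27195 (o = -8*41² - 1*13747 = -8*1681 - 13747 = -13448 - 13747 = -27195)
(r(a(5)) + 26922) + o = ((-27 - 18*(8 + 5)) + 26922) - 27195 = ((-27 - 18*13) + 26922) - 27195 = ((-27 - 234) + 26922) - 27195 = (-261 + 26922) - 27195 = 26661 - 27195 = -534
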